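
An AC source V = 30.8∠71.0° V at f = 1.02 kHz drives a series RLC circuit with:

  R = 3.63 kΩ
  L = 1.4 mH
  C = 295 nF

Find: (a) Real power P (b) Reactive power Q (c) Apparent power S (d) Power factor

Step 1 — Angular frequency: ω = 2π·f = 2π·1020 = 6409 rad/s.
Step 2 — Component impedances:
  R: Z = R = 3630 Ω
  L: Z = jωL = j·6409·0.0014 = 0 + j8.972 Ω
  C: Z = 1/(jωC) = -j/(ω·C) = 0 - j528.9 Ω
Step 3 — Series combination: Z_total = R + L + C = 3630 - j520 Ω = 3667∠-8.2° Ω.
Step 4 — Source phasor: V = 30.8∠71.0° V = 10.03 + j29.12 V.
Step 5 — Current: I = V / Z = 0.001581 + j0.008249 A = 0.008399∠79.2° A.
Step 6 — Complex power: S = V·I* = 0.2561 - j0.03668 VA.
Step 7 — Real power: P = Re(S) = 0.2561 W.
Step 8 — Reactive power: Q = Im(S) = -0.03668 VAR.
Step 9 — Apparent power: |S| = 0.2587 VA.
Step 10 — Power factor: PF = P/|S| = 0.9899 (leading).

(a) P = 0.2561 W  (b) Q = -0.03668 VAR  (c) S = 0.2587 VA  (d) PF = 0.9899 (leading)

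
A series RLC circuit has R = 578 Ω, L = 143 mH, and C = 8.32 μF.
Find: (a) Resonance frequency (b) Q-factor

Step 1 — Resonance condition Im(Z)=0 gives ω₀ = 1/√(LC).
Step 2 — ω₀ = 1/√(0.143·8.32e-06) = 916.8 rad/s.
Step 3 — f₀ = ω₀/(2π) = 145.9 Hz.
Step 4 — Series Q: Q = ω₀L/R = 916.8·0.143/578 = 0.2268.

(a) f₀ = 145.9 Hz  (b) Q = 0.2268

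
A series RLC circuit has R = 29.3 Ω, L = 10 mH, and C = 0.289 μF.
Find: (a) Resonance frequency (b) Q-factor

Step 1 — Resonance condition Im(Z)=0 gives ω₀ = 1/√(LC).
Step 2 — ω₀ = 1/√(0.01·2.89e-07) = 1.86e+04 rad/s.
Step 3 — f₀ = ω₀/(2π) = 2961 Hz.
Step 4 — Series Q: Q = ω₀L/R = 1.86e+04·0.01/29.3 = 6.349.

(a) f₀ = 2961 Hz  (b) Q = 6.349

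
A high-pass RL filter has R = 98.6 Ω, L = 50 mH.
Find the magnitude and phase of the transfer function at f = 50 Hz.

Step 1 — Angular frequency: ω = 2π·50 = 314.2 rad/s.
Step 2 — Transfer function: H(jω) = jωL/(R + jωL).
Step 3 — Numerator jωL = j·15.71; denominator R + jωL = 98.6 + j15.71.
Step 4 — H = 0.02475 + j0.1554.
Step 5 — Magnitude: |H| = 0.1573 (-16.1 dB); phase: φ = 80.9°.

|H| = 0.1573 (-16.1 dB), φ = 80.9°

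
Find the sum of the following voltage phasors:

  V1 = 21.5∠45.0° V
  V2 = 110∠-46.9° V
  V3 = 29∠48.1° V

Step 1 — Convert each phasor to rectangular form:
  V1 = 21.5·(cos(45.0°) + j·sin(45.0°)) = 15.2 + j15.2 V
  V2 = 110·(cos(-46.9°) + j·sin(-46.9°)) = 75.16 - j80.32 V
  V3 = 29·(cos(48.1°) + j·sin(48.1°)) = 19.37 + j21.59 V
Step 2 — Sum components: V_total = 109.7 - j43.53 V.
Step 3 — Convert to polar: |V_total| = 118 V, ∠V_total = -21.6°.

V_total = 118∠-21.6° V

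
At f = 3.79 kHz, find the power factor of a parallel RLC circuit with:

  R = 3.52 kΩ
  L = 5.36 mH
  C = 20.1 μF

Step 1 — Angular frequency: ω = 2π·f = 2π·3790 = 2.381e+04 rad/s.
Step 2 — Component impedances:
  R: Z = R = 3520 Ω
  L: Z = jωL = j·2.381e+04·0.00536 = 0 + j127.6 Ω
  C: Z = 1/(jωC) = -j/(ω·C) = 0 - j2.089 Ω
Step 3 — Parallel combination: 1/Z_total = 1/R + 1/L + 1/C; Z_total = 0.001282 - j2.124 Ω = 2.124∠-90.0° Ω.
Step 4 — Power factor: PF = cos(φ) = Re(Z)/|Z| = 0.0012816/2.124 = 0.0006034.
Step 5 — Type: Im(Z) = -2.124 ⇒ leading (phase φ = -90.0°).

PF = 0.0006034 (leading, φ = -90.0°)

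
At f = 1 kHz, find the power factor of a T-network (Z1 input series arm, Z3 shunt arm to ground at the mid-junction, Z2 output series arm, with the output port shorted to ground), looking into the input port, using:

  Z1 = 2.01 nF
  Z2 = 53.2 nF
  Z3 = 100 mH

Step 1 — Angular frequency: ω = 2π·f = 2π·1000 = 6283 rad/s.
Step 2 — Component impedances:
  Z1: Z = 1/(jωC) = -j/(ω·C) = 0 - j7.918e+04 Ω
  Z2: Z = 1/(jωC) = -j/(ω·C) = 0 - j2992 Ω
  Z3: Z = jωL = j·6283·0.1 = 0 + j628.3 Ω
Step 3 — With the output port shorted to ground, the output series arm Z2 runs from the junction to ground; the shunt arm Z3 also runs from the junction to ground. They appear in parallel: Z3 || Z2 = 0 + j795.4 Ω.
Step 4 — Series with input arm Z1: Z_in = Z1 + (Z3 || Z2) = 0 - j7.839e+04 Ω = 7.839e+04∠-90.0° Ω.
Step 5 — Power factor: PF = cos(φ) = Re(Z)/|Z| = 0/7.839e+04 = 0.
Step 6 — Type: Im(Z) = -7.839e+04 ⇒ leading (phase φ = -90.0°).

PF = 0 (leading, φ = -90.0°)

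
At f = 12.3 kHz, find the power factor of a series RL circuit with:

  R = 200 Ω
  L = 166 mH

Step 1 — Angular frequency: ω = 2π·f = 2π·1.23e+04 = 7.728e+04 rad/s.
Step 2 — Component impedances:
  R: Z = R = 200 Ω
  L: Z = jωL = j·7.728e+04·0.166 = 0 + j1.283e+04 Ω
Step 3 — Series combination: Z_total = R + L = 200 + j1.283e+04 Ω = 1.283e+04∠89.1° Ω.
Step 4 — Power factor: PF = cos(φ) = Re(Z)/|Z| = 200/1.283e+04 = 0.01559.
Step 5 — Type: Im(Z) = 1.283e+04 ⇒ lagging (phase φ = 89.1°).

PF = 0.01559 (lagging, φ = 89.1°)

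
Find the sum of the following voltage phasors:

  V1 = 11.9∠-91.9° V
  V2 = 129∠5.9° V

Step 1 — Convert each phasor to rectangular form:
  V1 = 11.9·(cos(-91.9°) + j·sin(-91.9°)) = -0.3945 - j11.89 V
  V2 = 129·(cos(5.9°) + j·sin(5.9°)) = 128.3 + j13.26 V
Step 2 — Sum components: V_total = 127.9 + j1.367 V.
Step 3 — Convert to polar: |V_total| = 127.9 V, ∠V_total = 0.6°.

V_total = 127.9∠0.6° V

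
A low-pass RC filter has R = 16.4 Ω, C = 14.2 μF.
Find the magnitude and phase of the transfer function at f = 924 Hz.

Step 1 — Angular frequency: ω = 2π·924 = 5806 rad/s.
Step 2 — Transfer function: H(jω) = 1/(1 + jωRC).
Step 3 — Denominator: 1 + jωRC = 1 + j·5806·16.4·1.42e-05 = 1 + j1.352.
Step 4 — H = 0.3536 - j0.4781.
Step 5 — Magnitude: |H| = 0.5947 (-4.5 dB); phase: φ = -53.5°.

|H| = 0.5947 (-4.5 dB), φ = -53.5°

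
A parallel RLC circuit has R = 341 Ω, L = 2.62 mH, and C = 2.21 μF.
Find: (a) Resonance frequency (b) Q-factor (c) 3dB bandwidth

Step 1 — Resonance: ω₀ = 1/√(LC) = 1/√(0.00262·2.21e-06) = 1.314e+04 rad/s.
Step 2 — f₀ = ω₀/(2π) = 2092 Hz.
Step 3 — Parallel Q: Q = R/(ω₀L) = 341/(1.314e+04·0.00262) = 9.904.
Step 4 — Bandwidth: Δω = ω₀/Q = 1327 rad/s; BW = Δω/(2π) = 211.2 Hz.

(a) f₀ = 2092 Hz  (b) Q = 9.904  (c) BW = 211.2 Hz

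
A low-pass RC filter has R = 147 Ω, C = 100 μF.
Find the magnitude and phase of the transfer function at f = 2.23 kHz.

Step 1 — Angular frequency: ω = 2π·2230 = 1.401e+04 rad/s.
Step 2 — Transfer function: H(jω) = 1/(1 + jωRC).
Step 3 — Denominator: 1 + jωRC = 1 + j·1.401e+04·147·0.0001 = 1 + j206.
Step 4 — H = 2.357e-05 - j0.004855.
Step 5 — Magnitude: |H| = 0.004855 (-46.3 dB); phase: φ = -89.7°.

|H| = 0.004855 (-46.3 dB), φ = -89.7°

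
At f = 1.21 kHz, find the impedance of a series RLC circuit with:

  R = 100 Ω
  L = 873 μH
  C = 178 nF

Step 1 — Angular frequency: ω = 2π·f = 2π·1210 = 7603 rad/s.
Step 2 — Component impedances:
  R: Z = R = 100 Ω
  L: Z = jωL = j·7603·0.000873 = 0 + j6.637 Ω
  C: Z = 1/(jωC) = -j/(ω·C) = 0 - j738.9 Ω
Step 3 — Series combination: Z_total = R + L + C = 100 - j732.3 Ω = 739.1∠-82.2° Ω.

Z = 100 - j732.3 Ω = 739.1∠-82.2° Ω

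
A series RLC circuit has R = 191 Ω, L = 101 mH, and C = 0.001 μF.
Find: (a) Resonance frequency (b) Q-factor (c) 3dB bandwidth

Step 1 — Resonance: ω₀ = 1/√(LC) = 1/√(0.101·1e-09) = 9.95e+04 rad/s.
Step 2 — f₀ = ω₀/(2π) = 1.584e+04 Hz.
Step 3 — Series Q: Q = ω₀L/R = 9.95e+04·0.101/191 = 52.62.
Step 4 — Bandwidth: Δω = ω₀/Q = 1891 rad/s; BW = Δω/(2π) = 301 Hz.

(a) f₀ = 1.584e+04 Hz  (b) Q = 52.62  (c) BW = 301 Hz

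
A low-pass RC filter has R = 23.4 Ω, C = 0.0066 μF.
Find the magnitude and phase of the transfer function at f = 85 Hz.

Step 1 — Angular frequency: ω = 2π·85 = 534.1 rad/s.
Step 2 — Transfer function: H(jω) = 1/(1 + jωRC).
Step 3 — Denominator: 1 + jωRC = 1 + j·534.1·23.4·6.6e-09 = 1 + j8.248e-05.
Step 4 — H = 1 - j8.248e-05.
Step 5 — Magnitude: |H| = 1 (-0.0 dB); phase: φ = -0.0°.

|H| = 1 (-0.0 dB), φ = -0.0°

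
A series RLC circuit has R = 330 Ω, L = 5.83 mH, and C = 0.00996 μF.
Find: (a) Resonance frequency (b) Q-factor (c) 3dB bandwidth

Step 1 — Resonance: ω₀ = 1/√(LC) = 1/√(0.00583·9.96e-09) = 1.312e+05 rad/s.
Step 2 — f₀ = ω₀/(2π) = 2.089e+04 Hz.
Step 3 — Series Q: Q = ω₀L/R = 1.312e+05·0.00583/330 = 2.318.
Step 4 — Bandwidth: Δω = ω₀/Q = 5.66e+04 rad/s; BW = Δω/(2π) = 9009 Hz.

(a) f₀ = 2.089e+04 Hz  (b) Q = 2.318  (c) BW = 9009 Hz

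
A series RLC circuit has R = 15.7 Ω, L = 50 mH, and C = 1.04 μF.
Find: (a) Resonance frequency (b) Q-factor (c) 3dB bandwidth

Step 1 — Resonance: ω₀ = 1/√(LC) = 1/√(0.05·1.04e-06) = 4385 rad/s.
Step 2 — f₀ = ω₀/(2π) = 697.9 Hz.
Step 3 — Series Q: Q = ω₀L/R = 4385·0.05/15.7 = 13.97.
Step 4 — Bandwidth: Δω = ω₀/Q = 314 rad/s; BW = Δω/(2π) = 49.97 Hz.

(a) f₀ = 697.9 Hz  (b) Q = 13.97  (c) BW = 49.97 Hz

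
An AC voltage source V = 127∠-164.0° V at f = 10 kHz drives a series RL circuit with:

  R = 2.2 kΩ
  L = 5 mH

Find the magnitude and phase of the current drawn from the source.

Step 1 — Angular frequency: ω = 2π·f = 2π·1e+04 = 6.283e+04 rad/s.
Step 2 — Component impedances:
  R: Z = R = 2200 Ω
  L: Z = jωL = j·6.283e+04·0.005 = 0 + j314.2 Ω
Step 3 — Series combination: Z_total = R + L = 2200 + j314.2 Ω = 2222∠8.1° Ω.
Step 4 — Source phasor: V = 127∠-164.0° V = -122.1 - j35.01 V.
Step 5 — Ohm's law: I = V / Z_total = (-122.1 - j35.01) / (2200 + j314.2) = -0.05661 - j0.007828 A.
Step 6 — Convert to polar: |I| = 0.05715 A, ∠I = -172.1°.

I = 0.05715∠-172.1° A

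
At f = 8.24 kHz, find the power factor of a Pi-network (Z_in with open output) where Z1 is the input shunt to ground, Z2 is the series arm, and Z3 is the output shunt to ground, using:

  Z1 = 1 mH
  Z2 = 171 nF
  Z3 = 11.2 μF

Step 1 — Angular frequency: ω = 2π·f = 2π·8240 = 5.177e+04 rad/s.
Step 2 — Component impedances:
  Z1: Z = jωL = j·5.177e+04·0.001 = 0 + j51.77 Ω
  Z2: Z = 1/(jωC) = -j/(ω·C) = 0 - j113 Ω
  Z3: Z = 1/(jωC) = -j/(ω·C) = 0 - j1.725 Ω
Step 3 — With open output, the series arm Z2 and the output shunt Z3 appear in series to ground: Z2 + Z3 = 0 - j114.7 Ω.
Step 4 — Parallel with input shunt Z1: Z_in = Z1 || (Z2 + Z3) = 0 + j94.39 Ω = 94.39∠90.0° Ω.
Step 5 — Power factor: PF = cos(φ) = Re(Z)/|Z| = -0/94.39 = -0.
Step 6 — Type: Im(Z) = 94.39 ⇒ lagging (phase φ = 90.0°).

PF = -0 (lagging, φ = 90.0°)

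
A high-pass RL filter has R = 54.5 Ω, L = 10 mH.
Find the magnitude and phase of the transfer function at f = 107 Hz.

Step 1 — Angular frequency: ω = 2π·107 = 672.3 rad/s.
Step 2 — Transfer function: H(jω) = jωL/(R + jωL).
Step 3 — Numerator jωL = j·6.723; denominator R + jωL = 54.5 + j6.723.
Step 4 — H = 0.01499 + j0.1215.
Step 5 — Magnitude: |H| = 0.1224 (-18.2 dB); phase: φ = 83.0°.

|H| = 0.1224 (-18.2 dB), φ = 83.0°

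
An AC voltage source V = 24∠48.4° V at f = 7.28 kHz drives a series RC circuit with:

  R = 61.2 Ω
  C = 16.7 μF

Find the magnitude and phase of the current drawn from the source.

Step 1 — Angular frequency: ω = 2π·f = 2π·7280 = 4.574e+04 rad/s.
Step 2 — Component impedances:
  R: Z = R = 61.2 Ω
  C: Z = 1/(jωC) = -j/(ω·C) = 0 - j1.309 Ω
Step 3 — Series combination: Z_total = R + C = 61.2 - j1.309 Ω = 61.21∠-1.2° Ω.
Step 4 — Source phasor: V = 24∠48.4° V = 15.93 + j17.95 V.
Step 5 — Ohm's law: I = V / Z_total = (15.93 + j17.95) / (61.2 - j1.309) = 0.254 + j0.2987 A.
Step 6 — Convert to polar: |I| = 0.3921 A, ∠I = 49.6°.

I = 0.3921∠49.6° A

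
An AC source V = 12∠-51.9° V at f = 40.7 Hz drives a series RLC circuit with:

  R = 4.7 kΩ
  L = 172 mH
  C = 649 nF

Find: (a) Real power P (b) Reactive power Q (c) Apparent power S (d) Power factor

Step 1 — Angular frequency: ω = 2π·f = 2π·40.7 = 255.7 rad/s.
Step 2 — Component impedances:
  R: Z = R = 4700 Ω
  L: Z = jωL = j·255.7·0.172 = 0 + j43.98 Ω
  C: Z = 1/(jωC) = -j/(ω·C) = 0 - j6025 Ω
Step 3 — Series combination: Z_total = R + L + C = 4700 - j5981 Ω = 7607∠-51.8° Ω.
Step 4 — Source phasor: V = 12∠-51.9° V = 7.404 - j9.443 V.
Step 5 — Current: I = V / Z = 0.001577 - j1.636e-06 A = 0.001577∠-0.1° A.
Step 6 — Complex power: S = V·I* = 0.0117 - j0.01488 VA.
Step 7 — Real power: P = Re(S) = 0.0117 W.
Step 8 — Reactive power: Q = Im(S) = -0.01488 VAR.
Step 9 — Apparent power: |S| = 0.01893 VA.
Step 10 — Power factor: PF = P/|S| = 0.6179 (leading).

(a) P = 0.0117 W  (b) Q = -0.01488 VAR  (c) S = 0.01893 VA  (d) PF = 0.6179 (leading)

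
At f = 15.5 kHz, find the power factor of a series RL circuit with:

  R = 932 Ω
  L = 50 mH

Step 1 — Angular frequency: ω = 2π·f = 2π·1.55e+04 = 9.739e+04 rad/s.
Step 2 — Component impedances:
  R: Z = R = 932 Ω
  L: Z = jωL = j·9.739e+04·0.05 = 0 + j4869 Ω
Step 3 — Series combination: Z_total = R + L = 932 + j4869 Ω = 4958∠79.2° Ω.
Step 4 — Power factor: PF = cos(φ) = Re(Z)/|Z| = 932/4958 = 0.188.
Step 5 — Type: Im(Z) = 4869 ⇒ lagging (phase φ = 79.2°).

PF = 0.188 (lagging, φ = 79.2°)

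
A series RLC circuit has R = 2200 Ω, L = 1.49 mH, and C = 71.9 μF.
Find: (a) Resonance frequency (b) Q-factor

Step 1 — Resonance condition Im(Z)=0 gives ω₀ = 1/√(LC).
Step 2 — ω₀ = 1/√(0.00149·7.19e-05) = 3055 rad/s.
Step 3 — f₀ = ω₀/(2π) = 486.3 Hz.
Step 4 — Series Q: Q = ω₀L/R = 3055·0.00149/2200 = 0.002069.

(a) f₀ = 486.3 Hz  (b) Q = 0.002069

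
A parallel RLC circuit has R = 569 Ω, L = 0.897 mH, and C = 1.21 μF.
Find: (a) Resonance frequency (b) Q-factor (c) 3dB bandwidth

Step 1 — Resonance: ω₀ = 1/√(LC) = 1/√(0.000897·1.21e-06) = 3.035e+04 rad/s.
Step 2 — f₀ = ω₀/(2π) = 4831 Hz.
Step 3 — Parallel Q: Q = R/(ω₀L) = 569/(3.035e+04·0.000897) = 20.9.
Step 4 — Bandwidth: Δω = ω₀/Q = 1452 rad/s; BW = Δω/(2π) = 231.2 Hz.

(a) f₀ = 4831 Hz  (b) Q = 20.9  (c) BW = 231.2 Hz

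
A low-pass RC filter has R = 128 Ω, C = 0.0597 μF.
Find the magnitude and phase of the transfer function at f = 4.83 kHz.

Step 1 — Angular frequency: ω = 2π·4830 = 3.035e+04 rad/s.
Step 2 — Transfer function: H(jω) = 1/(1 + jωRC).
Step 3 — Denominator: 1 + jωRC = 1 + j·3.035e+04·128·5.97e-08 = 1 + j0.2319.
Step 4 — H = 0.949 - j0.2201.
Step 5 — Magnitude: |H| = 0.9741 (-0.2 dB); phase: φ = -13.1°.

|H| = 0.9741 (-0.2 dB), φ = -13.1°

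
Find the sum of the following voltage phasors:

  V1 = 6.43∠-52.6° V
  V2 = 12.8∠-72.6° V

Step 1 — Convert each phasor to rectangular form:
  V1 = 6.43·(cos(-52.6°) + j·sin(-52.6°)) = 3.905 - j5.108 V
  V2 = 12.8·(cos(-72.6°) + j·sin(-72.6°)) = 3.828 - j12.21 V
Step 2 — Sum components: V_total = 7.733 - j17.32 V.
Step 3 — Convert to polar: |V_total| = 18.97 V, ∠V_total = -65.9°.

V_total = 18.97∠-65.9° V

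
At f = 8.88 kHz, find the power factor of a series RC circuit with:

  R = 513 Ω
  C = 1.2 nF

Step 1 — Angular frequency: ω = 2π·f = 2π·8880 = 5.579e+04 rad/s.
Step 2 — Component impedances:
  R: Z = R = 513 Ω
  C: Z = 1/(jωC) = -j/(ω·C) = 0 - j1.494e+04 Ω
Step 3 — Series combination: Z_total = R + C = 513 - j1.494e+04 Ω = 1.494e+04∠-88.0° Ω.
Step 4 — Power factor: PF = cos(φ) = Re(Z)/|Z| = 513/14945 = 0.03433.
Step 5 — Type: Im(Z) = -1.494e+04 ⇒ leading (phase φ = -88.0°).

PF = 0.03433 (leading, φ = -88.0°)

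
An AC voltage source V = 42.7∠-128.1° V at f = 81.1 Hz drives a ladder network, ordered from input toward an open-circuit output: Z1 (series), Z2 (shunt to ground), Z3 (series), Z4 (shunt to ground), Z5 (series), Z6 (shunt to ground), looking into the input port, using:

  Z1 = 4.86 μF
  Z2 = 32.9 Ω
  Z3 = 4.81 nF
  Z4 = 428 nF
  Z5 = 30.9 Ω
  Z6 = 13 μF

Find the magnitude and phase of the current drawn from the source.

Step 1 — Angular frequency: ω = 2π·f = 2π·81.1 = 509.6 rad/s.
Step 2 — Component impedances:
  Z1: Z = 1/(jωC) = -j/(ω·C) = 0 - j403.8 Ω
  Z2: Z = R = 32.9 Ω
  Z3: Z = 1/(jωC) = -j/(ω·C) = 0 - j4.08e+05 Ω
  Z4: Z = 1/(jωC) = -j/(ω·C) = 0 - j4585 Ω
  Z5: Z = R = 30.9 Ω
  Z6: Z = 1/(jωC) = -j/(ω·C) = 0 - j151 Ω
Step 3 — Ladder network (open output): work backward from the far end, alternating series and parallel combinations. Z_in = 32.9 - j403.8 Ω = 405.1∠-85.3° Ω.
Step 4 — Source phasor: V = 42.7∠-128.1° V = -26.35 - j33.6 V.
Step 5 — Ohm's law: I = V / Z_total = (-26.35 - j33.6) / (32.9 - j403.8) = 0.07738 - j0.07155 A.
Step 6 — Convert to polar: |I| = 0.1054 A, ∠I = -42.8°.

I = 0.1054∠-42.8° A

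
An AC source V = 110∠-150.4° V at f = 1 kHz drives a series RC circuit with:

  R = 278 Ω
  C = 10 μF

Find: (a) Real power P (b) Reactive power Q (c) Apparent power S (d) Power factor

Step 1 — Angular frequency: ω = 2π·f = 2π·1000 = 6283 rad/s.
Step 2 — Component impedances:
  R: Z = R = 278 Ω
  C: Z = 1/(jωC) = -j/(ω·C) = 0 - j15.92 Ω
Step 3 — Series combination: Z_total = R + C = 278 - j15.92 Ω = 278.5∠-3.3° Ω.
Step 4 — Source phasor: V = 110∠-150.4° V = -95.64 - j54.33 V.
Step 5 — Current: I = V / Z = -0.3318 - j0.2144 A = 0.395∠-147.1° A.
Step 6 — Complex power: S = V·I* = 43.38 - j2.484 VA.
Step 7 — Real power: P = Re(S) = 43.38 W.
Step 8 — Reactive power: Q = Im(S) = -2.484 VAR.
Step 9 — Apparent power: |S| = 43.45 VA.
Step 10 — Power factor: PF = P/|S| = 0.9984 (leading).

(a) P = 43.38 W  (b) Q = -2.484 VAR  (c) S = 43.45 VA  (d) PF = 0.9984 (leading)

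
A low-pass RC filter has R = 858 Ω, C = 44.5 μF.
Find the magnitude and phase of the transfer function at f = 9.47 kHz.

Step 1 — Angular frequency: ω = 2π·9470 = 5.95e+04 rad/s.
Step 2 — Transfer function: H(jω) = 1/(1 + jωRC).
Step 3 — Denominator: 1 + jωRC = 1 + j·5.95e+04·858·4.45e-05 = 1 + j2272.
Step 4 — H = 1.938e-07 - j0.0004402.
Step 5 — Magnitude: |H| = 0.0004402 (-67.1 dB); phase: φ = -90.0°.

|H| = 0.0004402 (-67.1 dB), φ = -90.0°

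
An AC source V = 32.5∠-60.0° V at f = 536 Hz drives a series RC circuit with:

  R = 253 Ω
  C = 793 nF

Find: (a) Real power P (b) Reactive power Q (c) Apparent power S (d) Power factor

Step 1 — Angular frequency: ω = 2π·f = 2π·536 = 3368 rad/s.
Step 2 — Component impedances:
  R: Z = R = 253 Ω
  C: Z = 1/(jωC) = -j/(ω·C) = 0 - j374.4 Ω
Step 3 — Series combination: Z_total = R + C = 253 - j374.4 Ω = 451.9∠-56.0° Ω.
Step 4 — Source phasor: V = 32.5∠-60.0° V = 16.25 - j28.15 V.
Step 5 — Current: I = V / Z = 0.07174 - j0.005074 A = 0.07192∠-4.0° A.
Step 6 — Complex power: S = V·I* = 1.309 - j1.937 VA.
Step 7 — Real power: P = Re(S) = 1.309 W.
Step 8 — Reactive power: Q = Im(S) = -1.937 VAR.
Step 9 — Apparent power: |S| = 2.337 VA.
Step 10 — Power factor: PF = P/|S| = 0.5599 (leading).

(a) P = 1.309 W  (b) Q = -1.937 VAR  (c) S = 2.337 VA  (d) PF = 0.5599 (leading)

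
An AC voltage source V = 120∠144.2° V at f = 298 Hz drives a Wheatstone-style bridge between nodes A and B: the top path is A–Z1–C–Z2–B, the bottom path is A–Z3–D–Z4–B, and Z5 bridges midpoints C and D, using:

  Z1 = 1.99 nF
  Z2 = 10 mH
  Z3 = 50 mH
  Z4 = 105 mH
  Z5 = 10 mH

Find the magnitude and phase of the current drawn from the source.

Step 1 — Angular frequency: ω = 2π·f = 2π·298 = 1872 rad/s.
Step 2 — Component impedances:
  Z1: Z = 1/(jωC) = -j/(ω·C) = 0 - j2.684e+05 Ω
  Z2: Z = jωL = j·1872·0.01 = 0 + j18.72 Ω
  Z3: Z = jωL = j·1872·0.05 = 0 + j93.62 Ω
  Z4: Z = jωL = j·1872·0.105 = 0 + j196.6 Ω
  Z5: Z = jωL = j·1872·0.01 = 0 + j18.72 Ω
Step 3 — Bridge requires nodal analysis (the Z5 bridge couples midpoints C and D, so the two paths cannot be reduced to a simple series/parallel combination). Setting node B to ground and injecting 1 A at node A, the 3-node admittance system at A, C, D solves to V_A = Z_AB = 0 + j125.1 Ω = 125.1∠90.0° Ω.
Step 4 — Source phasor: V = 120∠144.2° V = -97.33 + j70.19 V.
Step 5 — Ohm's law: I = V / Z_total = (-97.33 + j70.19) / (0 + j125.1) = 0.561 + j0.7779 A.
Step 6 — Convert to polar: |I| = 0.9591 A, ∠I = 54.2°.

I = 0.9591∠54.2° A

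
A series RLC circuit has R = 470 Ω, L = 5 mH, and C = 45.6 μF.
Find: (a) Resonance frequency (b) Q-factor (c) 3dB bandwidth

Step 1 — Resonance condition Im(Z)=0 gives ω₀ = 1/√(LC).
Step 2 — ω₀ = 1/√(0.005·4.56e-05) = 2094 rad/s.
Step 3 — f₀ = ω₀/(2π) = 333.3 Hz.
Step 4 — Series Q: Q = ω₀L/R = 2094·0.005/470 = 0.02228.
Step 5 — 3dB bandwidth: Δω = ω₀/Q = 9.4e+04 rad/s; BW = Δω/(2π) = 1.496e+04 Hz.

(a) f₀ = 333.3 Hz  (b) Q = 0.02228  (c) BW = 1.496e+04 Hz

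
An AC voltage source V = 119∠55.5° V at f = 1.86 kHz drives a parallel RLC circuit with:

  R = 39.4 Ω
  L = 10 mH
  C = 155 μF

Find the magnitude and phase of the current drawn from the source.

Step 1 — Angular frequency: ω = 2π·f = 2π·1860 = 1.169e+04 rad/s.
Step 2 — Component impedances:
  R: Z = R = 39.4 Ω
  L: Z = jωL = j·1.169e+04·0.01 = 0 + j116.9 Ω
  C: Z = 1/(jωC) = -j/(ω·C) = 0 - j0.552 Ω
Step 3 — Parallel combination: 1/Z_total = 1/R + 1/L + 1/C; Z_total = 0.007807 - j0.5546 Ω = 0.5546∠-89.2° Ω.
Step 4 — Source phasor: V = 119∠55.5° V = 67.4 + j98.07 V.
Step 5 — Ohm's law: I = V / Z_total = (67.4 + j98.07) / (0.007807 - j0.5546) = -175.1 + j124 A.
Step 6 — Convert to polar: |I| = 214.6 A, ∠I = 144.7°.

I = 214.6∠144.7° A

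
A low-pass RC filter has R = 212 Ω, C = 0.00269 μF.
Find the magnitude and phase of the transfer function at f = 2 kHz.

Step 1 — Angular frequency: ω = 2π·2000 = 1.257e+04 rad/s.
Step 2 — Transfer function: H(jω) = 1/(1 + jωRC).
Step 3 — Denominator: 1 + jωRC = 1 + j·1.257e+04·212·2.69e-09 = 1 + j0.007166.
Step 4 — H = 0.9999 - j0.007166.
Step 5 — Magnitude: |H| = 1 (-0.0 dB); phase: φ = -0.4°.

|H| = 1 (-0.0 dB), φ = -0.4°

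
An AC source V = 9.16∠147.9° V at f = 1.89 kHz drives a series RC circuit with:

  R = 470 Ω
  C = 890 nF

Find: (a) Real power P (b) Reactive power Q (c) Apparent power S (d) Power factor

Step 1 — Angular frequency: ω = 2π·f = 2π·1890 = 1.188e+04 rad/s.
Step 2 — Component impedances:
  R: Z = R = 470 Ω
  C: Z = 1/(jωC) = -j/(ω·C) = 0 - j94.62 Ω
Step 3 — Series combination: Z_total = R + C = 470 - j94.62 Ω = 479.4∠-11.4° Ω.
Step 4 — Source phasor: V = 9.16∠147.9° V = -7.76 + j4.868 V.
Step 5 — Current: I = V / Z = -0.01787 + j0.006759 A = 0.01911∠159.3° A.
Step 6 — Complex power: S = V·I* = 0.1716 - j0.03454 VA.
Step 7 — Real power: P = Re(S) = 0.1716 W.
Step 8 — Reactive power: Q = Im(S) = -0.03454 VAR.
Step 9 — Apparent power: |S| = 0.175 VA.
Step 10 — Power factor: PF = P/|S| = 0.9803 (leading).

(a) P = 0.1716 W  (b) Q = -0.03454 VAR  (c) S = 0.175 VA  (d) PF = 0.9803 (leading)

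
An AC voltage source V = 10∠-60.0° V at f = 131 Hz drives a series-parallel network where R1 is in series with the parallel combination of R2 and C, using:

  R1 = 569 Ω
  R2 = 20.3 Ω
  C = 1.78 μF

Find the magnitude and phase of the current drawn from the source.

Step 1 — Angular frequency: ω = 2π·f = 2π·131 = 823.1 rad/s.
Step 2 — Component impedances:
  R1: Z = R = 569 Ω
  R2: Z = R = 20.3 Ω
  C: Z = 1/(jωC) = -j/(ω·C) = 0 - j682.5 Ω
Step 3 — Parallel branch: R2 || C = 1/(1/R2 + 1/C) = 20.28 - j0.6032 Ω.
Step 4 — Series with R1: Z_total = R1 + (R2 || C) = 589.3 - j0.6032 Ω = 589.3∠-0.1° Ω.
Step 5 — Source phasor: V = 10∠-60.0° V = 5 - j8.66 V.
Step 6 — Ohm's law: I = V / Z_total = (5 - j8.66) / (589.3 - j0.6032) = 0.0085 - j0.01469 A.
Step 7 — Convert to polar: |I| = 0.01697 A, ∠I = -59.9°.

I = 0.01697∠-59.9° A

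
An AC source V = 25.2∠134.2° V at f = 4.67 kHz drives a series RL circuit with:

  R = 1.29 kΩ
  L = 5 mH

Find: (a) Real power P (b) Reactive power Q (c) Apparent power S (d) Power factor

Step 1 — Angular frequency: ω = 2π·f = 2π·4670 = 2.934e+04 rad/s.
Step 2 — Component impedances:
  R: Z = R = 1290 Ω
  L: Z = jωL = j·2.934e+04·0.005 = 0 + j146.7 Ω
Step 3 — Series combination: Z_total = R + L = 1290 + j146.7 Ω = 1298∠6.5° Ω.
Step 4 — Source phasor: V = 25.2∠134.2° V = -17.57 + j18.07 V.
Step 5 — Current: I = V / Z = -0.01187 + j0.01536 A = 0.01941∠127.7° A.
Step 6 — Complex power: S = V·I* = 0.486 + j0.05527 VA.
Step 7 — Real power: P = Re(S) = 0.486 W.
Step 8 — Reactive power: Q = Im(S) = 0.05527 VAR.
Step 9 — Apparent power: |S| = 0.4891 VA.
Step 10 — Power factor: PF = P/|S| = 0.9936 (lagging).

(a) P = 0.486 W  (b) Q = 0.05527 VAR  (c) S = 0.4891 VA  (d) PF = 0.9936 (lagging)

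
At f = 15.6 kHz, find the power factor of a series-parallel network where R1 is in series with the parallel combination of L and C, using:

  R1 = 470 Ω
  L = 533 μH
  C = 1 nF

Step 1 — Angular frequency: ω = 2π·f = 2π·1.56e+04 = 9.802e+04 rad/s.
Step 2 — Component impedances:
  R1: Z = R = 470 Ω
  L: Z = jωL = j·9.802e+04·0.000533 = 0 + j52.24 Ω
  C: Z = 1/(jωC) = -j/(ω·C) = 0 - j1.02e+04 Ω
Step 3 — Parallel branch: L || C = 1/(1/L + 1/C) = 0 + j52.51 Ω.
Step 4 — Series with R1: Z_total = R1 + (L || C) = 470 + j52.51 Ω = 472.9∠6.4° Ω.
Step 5 — Power factor: PF = cos(φ) = Re(Z)/|Z| = 470/472.92 = 0.9938.
Step 6 — Type: Im(Z) = 52.51 ⇒ lagging (phase φ = 6.4°).

PF = 0.9938 (lagging, φ = 6.4°)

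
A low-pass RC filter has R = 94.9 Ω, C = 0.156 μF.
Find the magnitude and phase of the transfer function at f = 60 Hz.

Step 1 — Angular frequency: ω = 2π·60 = 377 rad/s.
Step 2 — Transfer function: H(jω) = 1/(1 + jωRC).
Step 3 — Denominator: 1 + jωRC = 1 + j·377·94.9·1.56e-07 = 1 + j0.005581.
Step 4 — H = 1 - j0.005581.
Step 5 — Magnitude: |H| = 1 (-0.0 dB); phase: φ = -0.3°.

|H| = 1 (-0.0 dB), φ = -0.3°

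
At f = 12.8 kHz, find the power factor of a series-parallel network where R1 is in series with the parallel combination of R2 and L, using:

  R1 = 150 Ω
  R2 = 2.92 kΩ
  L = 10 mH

Step 1 — Angular frequency: ω = 2π·f = 2π·1.28e+04 = 8.042e+04 rad/s.
Step 2 — Component impedances:
  R1: Z = R = 150 Ω
  R2: Z = R = 2920 Ω
  L: Z = jωL = j·8.042e+04·0.01 = 0 + j804.2 Ω
Step 3 — Parallel branch: R2 || L = 1/(1/R2 + 1/L) = 205.9 + j747.5 Ω.
Step 4 — Series with R1: Z_total = R1 + (R2 || L) = 355.9 + j747.5 Ω = 827.9∠64.5° Ω.
Step 5 — Power factor: PF = cos(φ) = Re(Z)/|Z| = 355.9/827.9 = 0.4299.
Step 6 — Type: Im(Z) = 747.5 ⇒ lagging (phase φ = 64.5°).

PF = 0.4299 (lagging, φ = 64.5°)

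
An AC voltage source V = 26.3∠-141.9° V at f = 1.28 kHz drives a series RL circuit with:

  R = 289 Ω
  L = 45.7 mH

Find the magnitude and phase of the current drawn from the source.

Step 1 — Angular frequency: ω = 2π·f = 2π·1280 = 8042 rad/s.
Step 2 — Component impedances:
  R: Z = R = 289 Ω
  L: Z = jωL = j·8042·0.0457 = 0 + j367.5 Ω
Step 3 — Series combination: Z_total = R + L = 289 + j367.5 Ω = 467.6∠51.8° Ω.
Step 4 — Source phasor: V = 26.3∠-141.9° V = -20.7 - j16.23 V.
Step 5 — Ohm's law: I = V / Z_total = (-20.7 - j16.23) / (289 + j367.5) = -0.05464 + j0.01334 A.
Step 6 — Convert to polar: |I| = 0.05625 A, ∠I = 166.3°.

I = 0.05625∠166.3° A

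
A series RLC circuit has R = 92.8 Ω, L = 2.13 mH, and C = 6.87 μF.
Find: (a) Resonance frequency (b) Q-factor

Step 1 — Resonance condition Im(Z)=0 gives ω₀ = 1/√(LC).
Step 2 — ω₀ = 1/√(0.00213·6.87e-06) = 8267 rad/s.
Step 3 — f₀ = ω₀/(2π) = 1316 Hz.
Step 4 — Series Q: Q = ω₀L/R = 8267·0.00213/92.8 = 0.1897.

(a) f₀ = 1316 Hz  (b) Q = 0.1897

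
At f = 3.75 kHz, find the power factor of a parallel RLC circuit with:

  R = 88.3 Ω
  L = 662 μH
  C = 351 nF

Step 1 — Angular frequency: ω = 2π·f = 2π·3750 = 2.356e+04 rad/s.
Step 2 — Component impedances:
  R: Z = R = 88.3 Ω
  L: Z = jωL = j·2.356e+04·0.000662 = 0 + j15.6 Ω
  C: Z = 1/(jωC) = -j/(ω·C) = 0 - j120.9 Ω
Step 3 — Parallel combination: 1/Z_total = 1/R + 1/L + 1/C; Z_total = 3.488 + j17.2 Ω = 17.55∠78.5° Ω.
Step 4 — Power factor: PF = cos(φ) = Re(Z)/|Z| = 3.4885/17.551 = 0.1988.
Step 5 — Type: Im(Z) = 17.2 ⇒ lagging (phase φ = 78.5°).

PF = 0.1988 (lagging, φ = 78.5°)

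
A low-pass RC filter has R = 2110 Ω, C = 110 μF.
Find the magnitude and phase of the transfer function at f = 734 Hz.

Step 1 — Angular frequency: ω = 2π·734 = 4612 rad/s.
Step 2 — Transfer function: H(jω) = 1/(1 + jωRC).
Step 3 — Denominator: 1 + jωRC = 1 + j·4612·2110·0.00011 = 1 + j1070.
Step 4 — H = 8.728e-07 - j0.0009342.
Step 5 — Magnitude: |H| = 0.0009342 (-60.6 dB); phase: φ = -89.9°.

|H| = 0.0009342 (-60.6 dB), φ = -89.9°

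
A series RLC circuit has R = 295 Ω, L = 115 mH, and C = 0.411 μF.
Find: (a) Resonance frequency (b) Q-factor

Step 1 — Resonance condition Im(Z)=0 gives ω₀ = 1/√(LC).
Step 2 — ω₀ = 1/√(0.115·4.11e-07) = 4600 rad/s.
Step 3 — f₀ = ω₀/(2π) = 732.1 Hz.
Step 4 — Series Q: Q = ω₀L/R = 4600·0.115/295 = 1.793.

(a) f₀ = 732.1 Hz  (b) Q = 1.793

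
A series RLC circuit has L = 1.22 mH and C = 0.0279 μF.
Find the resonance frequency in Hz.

Step 1 — Resonance condition Im(Z)=0 gives ω₀ = 1/√(LC).
Step 2 — ω₀ = 1/√(0.00122·2.79e-08) = 1.714e+05 rad/s.
Step 3 — f₀ = ω₀/(2π) = 2.728e+04 Hz.

f₀ = 2.728e+04 Hz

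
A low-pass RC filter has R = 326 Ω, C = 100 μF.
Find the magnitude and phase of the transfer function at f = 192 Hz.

Step 1 — Angular frequency: ω = 2π·192 = 1206 rad/s.
Step 2 — Transfer function: H(jω) = 1/(1 + jωRC).
Step 3 — Denominator: 1 + jωRC = 1 + j·1206·326·0.0001 = 1 + j39.33.
Step 4 — H = 0.0006461 - j0.02541.
Step 5 — Magnitude: |H| = 0.02542 (-31.9 dB); phase: φ = -88.5°.

|H| = 0.02542 (-31.9 dB), φ = -88.5°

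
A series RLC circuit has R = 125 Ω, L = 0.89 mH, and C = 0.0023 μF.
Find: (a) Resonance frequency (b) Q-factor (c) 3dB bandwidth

Step 1 — Resonance: ω₀ = 1/√(LC) = 1/√(0.00089·2.3e-09) = 6.989e+05 rad/s.
Step 2 — f₀ = ω₀/(2π) = 1.112e+05 Hz.
Step 3 — Series Q: Q = ω₀L/R = 6.989e+05·0.00089/125 = 4.976.
Step 4 — Bandwidth: Δω = ω₀/Q = 1.404e+05 rad/s; BW = Δω/(2π) = 2.235e+04 Hz.

(a) f₀ = 1.112e+05 Hz  (b) Q = 4.976  (c) BW = 2.235e+04 Hz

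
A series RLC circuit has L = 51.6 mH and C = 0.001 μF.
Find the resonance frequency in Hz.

Step 1 — Resonance condition Im(Z)=0 gives ω₀ = 1/√(LC).
Step 2 — ω₀ = 1/√(0.0516·1e-09) = 1.392e+05 rad/s.
Step 3 — f₀ = ω₀/(2π) = 2.216e+04 Hz.

f₀ = 2.216e+04 Hz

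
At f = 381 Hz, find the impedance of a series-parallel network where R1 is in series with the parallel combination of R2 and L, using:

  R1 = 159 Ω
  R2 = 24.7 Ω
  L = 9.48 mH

Step 1 — Angular frequency: ω = 2π·f = 2π·381 = 2394 rad/s.
Step 2 — Component impedances:
  R1: Z = R = 159 Ω
  R2: Z = R = 24.7 Ω
  L: Z = jωL = j·2394·0.00948 = 0 + j22.69 Ω
Step 3 — Parallel branch: R2 || L = 1/(1/R2 + 1/L) = 11.31 + j12.31 Ω.
Step 4 — Series with R1: Z_total = R1 + (R2 || L) = 170.3 + j12.31 Ω = 170.8∠4.1° Ω.

Z = 170.3 + j12.31 Ω = 170.8∠4.1° Ω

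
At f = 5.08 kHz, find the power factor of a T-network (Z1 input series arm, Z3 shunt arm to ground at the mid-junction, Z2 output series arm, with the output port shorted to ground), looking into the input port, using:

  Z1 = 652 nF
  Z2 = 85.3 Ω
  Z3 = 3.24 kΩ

Step 1 — Angular frequency: ω = 2π·f = 2π·5080 = 3.192e+04 rad/s.
Step 2 — Component impedances:
  Z1: Z = 1/(jωC) = -j/(ω·C) = 0 - j48.05 Ω
  Z2: Z = R = 85.3 Ω
  Z3: Z = R = 3240 Ω
Step 3 — With the output port shorted to ground, the output series arm Z2 runs from the junction to ground; the shunt arm Z3 also runs from the junction to ground. They appear in parallel: Z3 || Z2 = 83.11 Ω.
Step 4 — Series with input arm Z1: Z_in = Z1 + (Z3 || Z2) = 83.11 - j48.05 Ω = 96∠-30.0° Ω.
Step 5 — Power factor: PF = cos(φ) = Re(Z)/|Z| = 83.11/96 = 0.8657.
Step 6 — Type: Im(Z) = -48.05 ⇒ leading (phase φ = -30.0°).

PF = 0.8657 (leading, φ = -30.0°)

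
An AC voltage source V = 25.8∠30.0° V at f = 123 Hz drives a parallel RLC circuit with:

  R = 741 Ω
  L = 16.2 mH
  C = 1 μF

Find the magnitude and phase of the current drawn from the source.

Step 1 — Angular frequency: ω = 2π·f = 2π·123 = 772.8 rad/s.
Step 2 — Component impedances:
  R: Z = R = 741 Ω
  L: Z = jωL = j·772.8·0.0162 = 0 + j12.52 Ω
  C: Z = 1/(jωC) = -j/(ω·C) = 0 - j1294 Ω
Step 3 — Parallel combination: 1/Z_total = 1/R + 1/L + 1/C; Z_total = 0.2156 + j12.64 Ω = 12.64∠89.0° Ω.
Step 4 — Source phasor: V = 25.8∠30.0° V = 22.34 + j12.9 V.
Step 5 — Ohm's law: I = V / Z_total = (22.34 + j12.9) / (0.2156 + j12.64) = 1.051 - j1.75 A.
Step 6 — Convert to polar: |I| = 2.041 A, ∠I = -59.0°.

I = 2.041∠-59.0° A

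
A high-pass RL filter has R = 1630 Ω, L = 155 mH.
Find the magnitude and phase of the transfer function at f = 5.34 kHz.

Step 1 — Angular frequency: ω = 2π·5340 = 3.355e+04 rad/s.
Step 2 — Transfer function: H(jω) = jωL/(R + jωL).
Step 3 — Numerator jωL = j·5201; denominator R + jωL = 1630 + j5201.
Step 4 — H = 0.9106 + j0.2854.
Step 5 — Magnitude: |H| = 0.9542 (-0.4 dB); phase: φ = 17.4°.

|H| = 0.9542 (-0.4 dB), φ = 17.4°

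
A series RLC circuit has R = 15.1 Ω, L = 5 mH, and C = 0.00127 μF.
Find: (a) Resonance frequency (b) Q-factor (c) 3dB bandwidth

Step 1 — Resonance: ω₀ = 1/√(LC) = 1/√(0.005·1.27e-09) = 3.968e+05 rad/s.
Step 2 — f₀ = ω₀/(2π) = 6.316e+04 Hz.
Step 3 — Series Q: Q = ω₀L/R = 3.968e+05·0.005/15.1 = 131.4.
Step 4 — Bandwidth: Δω = ω₀/Q = 3020 rad/s; BW = Δω/(2π) = 480.6 Hz.

(a) f₀ = 6.316e+04 Hz  (b) Q = 131.4  (c) BW = 480.6 Hz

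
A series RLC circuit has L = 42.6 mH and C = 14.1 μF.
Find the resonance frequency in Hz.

Step 1 — Resonance condition Im(Z)=0 gives ω₀ = 1/√(LC).
Step 2 — ω₀ = 1/√(0.0426·1.41e-05) = 1290 rad/s.
Step 3 — f₀ = ω₀/(2π) = 205.4 Hz.

f₀ = 205.4 Hz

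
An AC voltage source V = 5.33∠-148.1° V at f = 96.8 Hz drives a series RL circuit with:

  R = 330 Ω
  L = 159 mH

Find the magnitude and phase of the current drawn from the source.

Step 1 — Angular frequency: ω = 2π·f = 2π·96.8 = 608.2 rad/s.
Step 2 — Component impedances:
  R: Z = R = 330 Ω
  L: Z = jωL = j·608.2·0.159 = 0 + j96.71 Ω
Step 3 — Series combination: Z_total = R + L = 330 + j96.71 Ω = 343.9∠16.3° Ω.
Step 4 — Source phasor: V = 5.33∠-148.1° V = -4.525 - j2.817 V.
Step 5 — Ohm's law: I = V / Z_total = (-4.525 - j2.817) / (330 + j96.71) = -0.01493 - j0.00416 A.
Step 6 — Convert to polar: |I| = 0.0155 A, ∠I = -164.4°.

I = 0.0155∠-164.4° A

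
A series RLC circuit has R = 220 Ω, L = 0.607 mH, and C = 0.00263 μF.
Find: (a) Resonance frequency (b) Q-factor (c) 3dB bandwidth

Step 1 — Resonance condition Im(Z)=0 gives ω₀ = 1/√(LC).
Step 2 — ω₀ = 1/√(0.000607·2.63e-09) = 7.915e+05 rad/s.
Step 3 — f₀ = ω₀/(2π) = 1.26e+05 Hz.
Step 4 — Series Q: Q = ω₀L/R = 7.915e+05·0.000607/220 = 2.184.
Step 5 — 3dB bandwidth: Δω = ω₀/Q = 3.624e+05 rad/s; BW = Δω/(2π) = 5.768e+04 Hz.

(a) f₀ = 1.26e+05 Hz  (b) Q = 2.184  (c) BW = 5.768e+04 Hz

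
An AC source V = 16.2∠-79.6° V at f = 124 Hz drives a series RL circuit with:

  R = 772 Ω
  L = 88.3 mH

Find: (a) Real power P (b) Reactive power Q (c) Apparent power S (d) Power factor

Step 1 — Angular frequency: ω = 2π·f = 2π·124 = 779.1 rad/s.
Step 2 — Component impedances:
  R: Z = R = 772 Ω
  L: Z = jωL = j·779.1·0.0883 = 0 + j68.8 Ω
Step 3 — Series combination: Z_total = R + L = 772 + j68.8 Ω = 775.1∠5.1° Ω.
Step 4 — Source phasor: V = 16.2∠-79.6° V = 2.924 - j15.93 V.
Step 5 — Current: I = V / Z = 0.001933 - j0.02081 A = 0.0209∠-84.7° A.
Step 6 — Complex power: S = V·I* = 0.3373 + j0.03006 VA.
Step 7 — Real power: P = Re(S) = 0.3373 W.
Step 8 — Reactive power: Q = Im(S) = 0.03006 VAR.
Step 9 — Apparent power: |S| = 0.3386 VA.
Step 10 — Power factor: PF = P/|S| = 0.9961 (lagging).

(a) P = 0.3373 W  (b) Q = 0.03006 VAR  (c) S = 0.3386 VA  (d) PF = 0.9961 (lagging)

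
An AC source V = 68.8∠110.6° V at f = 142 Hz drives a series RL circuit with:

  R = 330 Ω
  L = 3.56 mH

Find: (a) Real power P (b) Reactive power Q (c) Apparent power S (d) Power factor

Step 1 — Angular frequency: ω = 2π·f = 2π·142 = 892.2 rad/s.
Step 2 — Component impedances:
  R: Z = R = 330 Ω
  L: Z = jωL = j·892.2·0.00356 = 0 + j3.176 Ω
Step 3 — Series combination: Z_total = R + L = 330 + j3.176 Ω = 330∠0.6° Ω.
Step 4 — Source phasor: V = 68.8∠110.6° V = -24.21 + j64.4 V.
Step 5 — Current: I = V / Z = -0.07147 + j0.1958 A = 0.2085∠110.0° A.
Step 6 — Complex power: S = V·I* = 14.34 + j0.138 VA.
Step 7 — Real power: P = Re(S) = 14.34 W.
Step 8 — Reactive power: Q = Im(S) = 0.138 VAR.
Step 9 — Apparent power: |S| = 14.34 VA.
Step 10 — Power factor: PF = P/|S| = 1 (lagging).

(a) P = 14.34 W  (b) Q = 0.138 VAR  (c) S = 14.34 VA  (d) PF = 1 (lagging)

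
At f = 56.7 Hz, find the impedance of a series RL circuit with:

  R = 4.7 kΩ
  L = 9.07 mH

Step 1 — Angular frequency: ω = 2π·f = 2π·56.7 = 356.3 rad/s.
Step 2 — Component impedances:
  R: Z = R = 4700 Ω
  L: Z = jωL = j·356.3·0.00907 = 0 + j3.231 Ω
Step 3 — Series combination: Z_total = R + L = 4700 + j3.231 Ω = 4700∠0.0° Ω.

Z = 4700 + j3.231 Ω = 4700∠0.0° Ω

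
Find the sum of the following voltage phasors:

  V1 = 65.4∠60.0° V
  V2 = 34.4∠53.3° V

Step 1 — Convert each phasor to rectangular form:
  V1 = 65.4·(cos(60.0°) + j·sin(60.0°)) = 32.7 + j56.64 V
  V2 = 34.4·(cos(53.3°) + j·sin(53.3°)) = 20.56 + j27.58 V
Step 2 — Sum components: V_total = 53.26 + j84.22 V.
Step 3 — Convert to polar: |V_total| = 99.65 V, ∠V_total = 57.7°.

V_total = 99.65∠57.7° V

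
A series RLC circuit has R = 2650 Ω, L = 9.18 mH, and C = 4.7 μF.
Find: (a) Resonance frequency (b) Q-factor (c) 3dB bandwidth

Step 1 — Resonance: ω₀ = 1/√(LC) = 1/√(0.00918·4.7e-06) = 4814 rad/s.
Step 2 — f₀ = ω₀/(2π) = 766.2 Hz.
Step 3 — Series Q: Q = ω₀L/R = 4814·0.00918/2650 = 0.01668.
Step 4 — Bandwidth: Δω = ω₀/Q = 2.887e+05 rad/s; BW = Δω/(2π) = 4.594e+04 Hz.

(a) f₀ = 766.2 Hz  (b) Q = 0.01668  (c) BW = 4.594e+04 Hz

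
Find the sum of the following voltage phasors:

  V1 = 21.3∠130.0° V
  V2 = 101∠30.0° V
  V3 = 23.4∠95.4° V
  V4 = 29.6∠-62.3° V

Step 1 — Convert each phasor to rectangular form:
  V1 = 21.3·(cos(130.0°) + j·sin(130.0°)) = -13.69 + j16.32 V
  V2 = 101·(cos(30.0°) + j·sin(30.0°)) = 87.47 + j50.5 V
  V3 = 23.4·(cos(95.4°) + j·sin(95.4°)) = -2.202 + j23.3 V
  V4 = 29.6·(cos(-62.3°) + j·sin(-62.3°)) = 13.76 - j26.21 V
Step 2 — Sum components: V_total = 85.33 + j63.91 V.
Step 3 — Convert to polar: |V_total| = 106.6 V, ∠V_total = 36.8°.

V_total = 106.6∠36.8° V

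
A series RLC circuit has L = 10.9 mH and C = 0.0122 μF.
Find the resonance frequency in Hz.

Step 1 — Resonance condition Im(Z)=0 gives ω₀ = 1/√(LC).
Step 2 — ω₀ = 1/√(0.0109·1.22e-08) = 8.672e+04 rad/s.
Step 3 — f₀ = ω₀/(2π) = 1.38e+04 Hz.

f₀ = 1.38e+04 Hz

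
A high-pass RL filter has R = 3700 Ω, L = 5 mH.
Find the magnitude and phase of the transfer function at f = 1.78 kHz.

Step 1 — Angular frequency: ω = 2π·1780 = 1.118e+04 rad/s.
Step 2 — Transfer function: H(jω) = jωL/(R + jωL).
Step 3 — Numerator jωL = j·55.92; denominator R + jωL = 3700 + j55.92.
Step 4 — H = 0.0002284 + j0.01511.
Step 5 — Magnitude: |H| = 0.01511 (-36.4 dB); phase: φ = 89.1°.

|H| = 0.01511 (-36.4 dB), φ = 89.1°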